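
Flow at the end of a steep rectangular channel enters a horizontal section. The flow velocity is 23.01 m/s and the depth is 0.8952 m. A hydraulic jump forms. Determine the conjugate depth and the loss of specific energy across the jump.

y₂ = 9.393 m; ΔE = 18.24 m

Fr₁ = V₁/√(g·y₁) = 23.01/√(9.81×0.8952) = 7.765.
Conjugate-depth relation: y₂/y₁ = ½[√(1 + 8Fr₁²) − 1] = ½[√483.32 − 1] = 10.49.
y₂ = 10.49 × 0.8952 = 9.393 m.
Head loss: ΔE = (y₂ − y₁)³/(4y₁y₂) = (9.393 − 0.8952)³/(4×0.8952×9.393) = 613.6/33.63 = 18.24 m.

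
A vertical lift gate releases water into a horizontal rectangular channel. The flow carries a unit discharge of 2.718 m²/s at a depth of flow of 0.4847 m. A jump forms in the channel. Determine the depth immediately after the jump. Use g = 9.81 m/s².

V₁ = q/y₁ = 2.718/0.4847 = 5.608 m/s. Fr₁ = V₁/√(g·y₁) = 5.608/√(9.81×0.4847) = 2.572.
From the momentum equation for a rectangular channel, y₂/y₁ = ½[√(1 + 8Fr₁²) − 1] = ½[√53.906 − 1] = 3.171.
y₂ = 3.171 × 0.4847 = 1.537 m.

y₂ = 1.537 m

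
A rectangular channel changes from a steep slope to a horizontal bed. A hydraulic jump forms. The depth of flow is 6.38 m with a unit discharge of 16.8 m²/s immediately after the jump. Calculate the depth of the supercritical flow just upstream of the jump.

V₂ = q/y₂ = 16.8/6.38 = 2.63 m/s; Fr₂ = V₂/√(g·y₂) = 0.333.
Since the conjugate-depth ratio holds either way, y₁/y₂ = ½[√(1 + 8Fr₂²) − 1] = ½[√1.886 − 1] = 0.187.
y₁ = 0.187 × 6.38 = 1.19 m.

y₁ = 1.19 m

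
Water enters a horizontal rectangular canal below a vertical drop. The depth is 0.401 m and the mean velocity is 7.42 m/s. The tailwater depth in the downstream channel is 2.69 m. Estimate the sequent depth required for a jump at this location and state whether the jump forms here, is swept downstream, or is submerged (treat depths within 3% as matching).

y₂ = 1.93 m; the jump is submerged

Fr₁ = V₁/√(g·y₁) = 7.42/√(9.81×0.401) = 3.74.
Bélanger equation: y₂/y₁ = ½[√(1 + 8Fr₁²) − 1] = ½[√113.0 − 1] = 4.81.
y₂ = 4.81 × 0.401 = 1.93 m.
Tailwater y_tw = 2.69 m: y_tw > y₂, so the jump is submerged.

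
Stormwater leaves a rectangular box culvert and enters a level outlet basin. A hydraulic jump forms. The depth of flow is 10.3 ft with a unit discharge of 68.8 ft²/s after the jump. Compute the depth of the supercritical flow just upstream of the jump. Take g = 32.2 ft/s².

y₁ = 2.27 ft

V₂ = q/y₂ = 68.8/10.3 = 6.68 ft/s; Fr₂ = V₂/√(g·y₂) = 0.367.
Applying the sequent-depth relation in reverse, y₁/y₂ = ½[√(1 + 8Fr₂²) − 1] = ½[√2.076 − 1] = 0.220.
y₁ = 0.220 × 10.3 = 2.27 ft.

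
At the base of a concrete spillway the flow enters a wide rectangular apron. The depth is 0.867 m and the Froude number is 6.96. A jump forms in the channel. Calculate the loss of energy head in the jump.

Fr₁ = 6.96 (given).
Sequent-depth ratio: y₂/y₁ = ½[√(1 + 8Fr₁²) − 1] = ½[√388.5 − 1] = 9.36.
y₂ = 9.36 × 0.867 = 8.11 m.
Head loss: ΔE = (y₂ − y₁)³/(4y₁y₂) = (8.11 − 0.867)³/(4×0.867×8.11) = 380/28.1 = 13.5 m.

ΔE = 13.5 m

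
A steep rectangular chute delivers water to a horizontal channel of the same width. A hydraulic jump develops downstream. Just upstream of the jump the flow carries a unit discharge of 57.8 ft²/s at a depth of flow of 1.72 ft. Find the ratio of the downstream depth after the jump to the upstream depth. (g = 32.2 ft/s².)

y₂/y₁ = 5.91

V₁ = q/y₁ = 57.8/1.72 = 33.6 ft/s. Fr₁ = V₁/√(g·y₁) = 33.6/√(32.2×1.72) = 4.52.
Bélanger equation: y₂/y₁ = ½[√(1 + 8Fr₁²) − 1] = ½[√164.1 − 1] = 5.91.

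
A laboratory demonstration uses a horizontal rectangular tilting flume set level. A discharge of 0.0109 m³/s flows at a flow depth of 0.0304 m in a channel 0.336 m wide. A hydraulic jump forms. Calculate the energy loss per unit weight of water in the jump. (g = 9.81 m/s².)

q = Q/b = 0.0109/0.336 = 0.0324 m²/s; V₁ = q/y₁ = 1.07 m/s. Fr₁ = V₁/√(g·y₁) = 1.95.
Sequent-depth ratio: y₂/y₁ = ½[√(1 + 8Fr₁²) − 1] = ½[√31.55 − 1] = 2.31.
y₂ = 2.31 × 0.0304 = 0.0702 m.
Head loss: ΔE = (y₂ − y₁)³/(4y₁y₂) = (0.0702 − 0.0304)³/(4×0.0304×0.0702) = 0.0000629/0.00853 = 0.00737 m.

ΔE = 0.00737 m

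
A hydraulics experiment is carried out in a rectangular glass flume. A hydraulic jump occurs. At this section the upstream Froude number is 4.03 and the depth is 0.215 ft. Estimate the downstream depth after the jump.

y₂ = 1.12 ft

Fr₁ = 4.03 (given).
Conjugate-depth relation: y₂/y₁ = ½[√(1 + 8Fr₁²) − 1] = ½[√130.9 − 1] = 5.22.
y₂ = 5.22 × 0.215 = 1.12 ft.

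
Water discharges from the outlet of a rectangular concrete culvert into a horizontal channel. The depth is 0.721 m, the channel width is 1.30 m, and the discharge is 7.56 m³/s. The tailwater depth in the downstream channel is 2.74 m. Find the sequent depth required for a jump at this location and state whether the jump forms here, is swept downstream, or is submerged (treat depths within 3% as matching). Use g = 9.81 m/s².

y₂ = 2.75 m; the jump forms here

q = Q/b = 7.56/1.30 = 5.82 m²/s; V₁ = q/y₁ = 8.07 m/s. Fr₁ = V₁/√(g·y₁) = 3.03.
Conjugate-depth relation: y₂/y₁ = ½[√(1 + 8Fr₁²) − 1] = ½[√74.58 − 1] = 3.82.
y₂ = 3.82 × 0.721 = 2.75 m.
Tailwater y_tw = 2.74 m: y_tw ≈ y₂, so the jump forms here.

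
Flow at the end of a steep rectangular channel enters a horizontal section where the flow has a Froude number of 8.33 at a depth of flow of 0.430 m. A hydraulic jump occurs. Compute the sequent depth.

Fr₁ = 8.33 (given).
Conjugate-depth relation: y₂/y₁ = ½[√(1 + 8Fr₁²) − 1] = ½[√556.1 − 1] = 11.3.
y₂ = 11.3 × 0.430 = 4.86 m.

y₂ = 4.86 m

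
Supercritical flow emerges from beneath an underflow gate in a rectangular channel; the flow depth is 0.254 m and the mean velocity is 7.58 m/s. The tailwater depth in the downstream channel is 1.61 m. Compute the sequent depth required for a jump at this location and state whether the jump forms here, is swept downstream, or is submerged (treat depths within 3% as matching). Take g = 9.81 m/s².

y₂ = 1.60 m; the jump forms here

Fr₁ = V₁/√(g·y₁) = 7.58/√(9.81×0.254) = 4.80.
By Bélanger, y₂/y₁ = ½[√(1 + 8Fr₁²) − 1] = ½[√185.5 − 1] = 6.31.
y₂ = 6.31 × 0.254 = 1.60 m.
Tailwater y_tw = 1.61 m: y_tw ≈ y₂, so the jump forms here.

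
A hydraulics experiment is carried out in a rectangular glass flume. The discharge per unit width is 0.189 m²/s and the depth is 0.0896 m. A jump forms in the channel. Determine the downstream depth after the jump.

y₂ = 0.244 m

V₁ = q/y₁ = 0.189/0.0896 = 2.11 m/s. Fr₁ = V₁/√(g·y₁) = 2.11/√(9.81×0.0896) = 2.25.
Bélanger equation: y₂/y₁ = ½[√(1 + 8Fr₁²) − 1] = ½[√41.50 − 1] = 2.72.
y₂ = 2.72 × 0.0896 = 0.244 m.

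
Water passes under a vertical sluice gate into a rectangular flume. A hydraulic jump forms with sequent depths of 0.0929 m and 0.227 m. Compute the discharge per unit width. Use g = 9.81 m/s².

For a rectangular channel the momentum equation gives q² = ½·g·y₁·y₂·(y₁ + y₂) = ½×9.81×0.0929×0.227×0.320 = 0.0331.
q = √0.0331 = 0.182 m²/s.

q = 0.182 m²/s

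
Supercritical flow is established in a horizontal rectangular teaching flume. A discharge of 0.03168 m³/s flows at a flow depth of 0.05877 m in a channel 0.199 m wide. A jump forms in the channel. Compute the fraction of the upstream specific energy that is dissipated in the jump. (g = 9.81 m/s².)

ΔE/E₁ = 0.338 (33.8%)

q = Q/b = 0.03168/0.199 = 0.1592 m²/s; V₁ = q/y₁ = 2.709 m/s. Fr₁ = V₁/√(g·y₁) = 3.568.
Conjugate-depth relation: y₂/y₁ = ½[√(1 + 8Fr₁²) − 1] = ½[√102.82 − 1] = 4.570.
y₂ = 4.570 × 0.05877 = 0.2686 m.
E₁ = y₁ + V₁²/2g = 0.4328 m. ΔE = (y₂ − y₁)³/(4y₁y₂) = 0.1463 m. ΔE/E₁ = 0.1463/0.4328 = 0.338.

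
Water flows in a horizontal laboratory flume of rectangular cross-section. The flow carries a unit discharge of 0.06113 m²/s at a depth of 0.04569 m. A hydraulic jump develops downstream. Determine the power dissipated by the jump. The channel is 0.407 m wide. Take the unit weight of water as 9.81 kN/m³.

P = 0.003025 kW

V₁ = q/y₁ = 0.06113/0.04569 = 1.338 m/s. Fr₁ = V₁/√(g·y₁) = 1.338/√(9.81×0.04569) = 1.998.
By Bélanger, y₂/y₁ = ½[√(1 + 8Fr₁²) − 1] = ½[√32.950 − 1] = 2.370.
y₂ = 2.370 × 0.04569 = 0.1083 m.
V₂ = q/y₂ = 0.06113/0.1083 = 0.5645 m/s. E₁ = y₁ + V₁²/2g = 0.1369 m; E₂ = y₂ + V₂²/2g = 0.1245 m. ΔE = E₁ − E₂ = 0.01239 m.
Q = q·b = 0.06113 × 0.407 = 0.02488 m³/s. P = γ·Q·ΔE = 9.81 × 0.02488 × 0.01239 = 0.003025 kW.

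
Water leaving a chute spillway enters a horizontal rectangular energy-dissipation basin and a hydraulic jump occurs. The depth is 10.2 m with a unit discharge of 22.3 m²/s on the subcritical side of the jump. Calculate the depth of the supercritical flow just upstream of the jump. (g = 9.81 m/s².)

y₁ = 0.896 m

V₂ = q/y₂ = 22.3/10.2 = 2.19 m/s; Fr₂ = V₂/√(g·y₂) = 0.219.
From the momentum equation (using Fr₂), y₁/y₂ = ½[√(1 + 8Fr₂²) − 1] = ½[√1.382 − 1] = 0.0878.
y₁ = 0.0878 × 10.2 = 0.896 m.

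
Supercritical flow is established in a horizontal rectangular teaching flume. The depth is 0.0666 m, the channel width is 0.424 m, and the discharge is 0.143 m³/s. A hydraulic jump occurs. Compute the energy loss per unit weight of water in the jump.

ΔE = 0.797 m

q = Q/b = 0.143/0.424 = 0.337 m²/s; V₁ = q/y₁ = 5.06 m/s. Fr₁ = V₁/√(g·y₁) = 6.27.
From the momentum equation for a rectangular channel, y₂/y₁ = ½[√(1 + 8Fr₁²) − 1] = ½[√315.0 − 1] = 8.37.
y₂ = 8.37 × 0.0666 = 0.558 m.
V₂ = q/y₂ = 0.337/0.558 = 0.605 m/s. E₁ = y₁ + V₁²/2g = 1.37 m; E₂ = y₂ + V₂²/2g = 0.576 m. ΔE = E₁ − E₂ = 0.797 m.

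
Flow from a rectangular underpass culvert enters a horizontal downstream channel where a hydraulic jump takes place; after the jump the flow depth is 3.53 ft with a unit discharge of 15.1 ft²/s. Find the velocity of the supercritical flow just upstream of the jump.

V₂ = q/y₂ = 15.1/3.53 = 4.28 ft/s; Fr₂ = V₂/√(g·y₂) = 0.401.
Since the conjugate-depth ratio holds either way, y₁/y₂ = ½[√(1 + 8Fr₂²) − 1] = ½[√2.288 − 1] = 0.256.
y₁ = 0.256 × 3.53 = 0.905 ft.
V₁ = q/y₁ = 15.1/0.905 = 16.7 ft/s.

V₁ = 16.7 ft/s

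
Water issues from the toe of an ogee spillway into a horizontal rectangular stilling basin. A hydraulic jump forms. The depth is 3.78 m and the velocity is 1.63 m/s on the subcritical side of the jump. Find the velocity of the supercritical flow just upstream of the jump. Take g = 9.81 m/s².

V₁ = 12.8 m/s

Fr₂ = V₂/√(g·y₂) = 1.63/√(9.81×3.78) = 0.268.
Applying the sequent-depth relation in reverse, y₁/y₂ = ½[√(1 + 8Fr₂²) − 1] = ½[√1.573 − 1] = 0.127.
y₁ = 0.127 × 3.78 = 0.481 m.
V₁ = q/y₁ = 6.16/0.481 = 12.8 m/s.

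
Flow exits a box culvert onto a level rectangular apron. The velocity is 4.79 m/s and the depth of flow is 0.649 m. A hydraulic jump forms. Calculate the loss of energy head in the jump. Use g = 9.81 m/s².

ΔE = 0.136 m

Fr₁ = V₁/√(g·y₁) = 4.79/√(9.81×0.649) = 1.90.
Bélanger equation: y₂/y₁ = ½[√(1 + 8Fr₁²) − 1] = ½[√29.83 − 1] = 2.23.
y₂ = 2.23 × 0.649 = 1.45 m.
q = V₁·y₁ = 4.79 × 0.649 = 3.11 m²/s. V₂ = q/y₂ = 3.11/1.45 = 2.15 m/s. E₁ = y₁ + V₁²/2g = 1.82 m; E₂ = y₂ + V₂²/2g = 1.68 m. ΔE = E₁ − E₂ = 0.136 m.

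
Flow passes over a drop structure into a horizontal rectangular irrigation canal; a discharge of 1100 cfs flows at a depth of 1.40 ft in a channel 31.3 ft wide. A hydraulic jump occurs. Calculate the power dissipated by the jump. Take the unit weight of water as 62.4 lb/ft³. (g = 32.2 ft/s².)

P = 503 hp

q = Q/b = 1100/31.3 = 35.1 ft²/s; V₁ = q/y₁ = 25.1 ft/s. Fr₁ = V₁/√(g·y₁) = 3.74.
Sequent-depth ratio: y₂/y₁ = ½[√(1 + 8Fr₁²) − 1] = ½[√112.8 − 1] = 4.81.
y₂ = 4.81 × 1.40 = 6.74 ft.
Head loss: ΔE = (y₂ − y₁)³/(4y₁y₂) = (6.74 − 1.40)³/(4×1.40×6.74) = 152/37.7 = 4.03 ft.
P = γ·Q·ΔE/550 = 62.4 × 1100 × 4.03 / 550 = 503 hp.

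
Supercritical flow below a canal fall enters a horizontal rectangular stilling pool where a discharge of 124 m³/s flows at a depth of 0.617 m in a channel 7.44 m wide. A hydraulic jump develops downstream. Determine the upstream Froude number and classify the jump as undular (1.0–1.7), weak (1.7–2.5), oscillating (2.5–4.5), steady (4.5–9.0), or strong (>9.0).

Fr₁ = 11.0; strong jump

q = Q/b = 124/7.44 = 16.7 m²/s; V₁ = q/y₁ = 27.0 m/s. Fr₁ = V₁/√(g·y₁) = 11.0.
Fr₁ = 11.0 lies in the strong range.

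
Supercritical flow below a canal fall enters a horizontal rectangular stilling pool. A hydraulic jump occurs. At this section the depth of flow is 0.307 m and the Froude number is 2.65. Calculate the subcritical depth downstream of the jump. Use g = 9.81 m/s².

y₂ = 1.01 m

Fr₁ = 2.65 (given).
Conjugate-depth relation: y₂/y₁ = ½[√(1 + 8Fr₁²) − 1] = ½[√57.18 − 1] = 3.28.
y₂ = 3.28 × 0.307 = 1.01 m.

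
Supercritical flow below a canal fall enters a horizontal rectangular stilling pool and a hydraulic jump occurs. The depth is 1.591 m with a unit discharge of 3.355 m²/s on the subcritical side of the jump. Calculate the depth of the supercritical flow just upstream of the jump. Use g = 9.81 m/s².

V₂ = q/y₂ = 3.355/1.591 = 2.109 m/s; Fr₂ = V₂/√(g·y₂) = 0.5338.
From the momentum equation (using Fr₂), y₁/y₂ = ½[√(1 + 8Fr₂²) − 1] = ½[√3.2793 − 1] = 0.4054.
y₁ = 0.4054 × 1.591 = 0.6451 m.

y₁ = 0.6451 m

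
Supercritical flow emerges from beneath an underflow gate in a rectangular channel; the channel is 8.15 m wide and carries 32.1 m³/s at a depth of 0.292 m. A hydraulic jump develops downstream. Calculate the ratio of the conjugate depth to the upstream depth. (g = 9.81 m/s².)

q = Q/b = 32.1/8.15 = 3.94 m²/s; V₁ = q/y₁ = 13.5 m/s. Fr₁ = V₁/√(g·y₁) = 7.97.
Bélanger equation: y₂/y₁ = ½[√(1 + 8Fr₁²) − 1] = ½[√509.1 − 1] = 10.8.

y₂/y₁ = 10.8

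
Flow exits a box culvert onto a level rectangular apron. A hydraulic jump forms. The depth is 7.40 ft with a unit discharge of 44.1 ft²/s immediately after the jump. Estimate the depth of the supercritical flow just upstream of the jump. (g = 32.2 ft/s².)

V₂ = q/y₂ = 44.1/7.40 = 5.96 ft/s; Fr₂ = V₂/√(g·y₂) = 0.386.
Applying the sequent-depth relation in reverse, y₁/y₂ = ½[√(1 + 8Fr₂²) − 1] = ½[√2.192 − 1] = 0.240.
y₁ = 0.240 × 7.40 = 1.78 ft.

y₁ = 1.78 ft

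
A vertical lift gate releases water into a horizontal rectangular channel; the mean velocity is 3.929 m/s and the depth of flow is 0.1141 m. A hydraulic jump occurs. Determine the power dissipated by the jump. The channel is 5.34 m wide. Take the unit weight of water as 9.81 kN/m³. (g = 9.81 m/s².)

Fr₁ = V₁/√(g·y₁) = 3.929/√(9.81×0.1141) = 3.714.
From the momentum equation for a rectangular channel, y₂/y₁ = ½[√(1 + 8Fr₁²) − 1] = ½[√111.33 − 1] = 4.776.
y₂ = 4.776 × 0.1141 = 0.5449 m.
Head loss: ΔE = (y₂ − y₁)³/(4y₁y₂) = (0.5449 − 0.1141)³/(4×0.1141×0.5449) = 0.07995/0.2487 = 0.3215 m.
q = V₁·y₁ = 3.929 × 0.1141 = 0.4483 m²/s. Q = q·b = 0.4483 × 5.34 = 2.394 m³/s. P = γ·Q·ΔE = 9.81 × 2.394 × 0.3215 = 7.550 kW.

P = 7.550 kW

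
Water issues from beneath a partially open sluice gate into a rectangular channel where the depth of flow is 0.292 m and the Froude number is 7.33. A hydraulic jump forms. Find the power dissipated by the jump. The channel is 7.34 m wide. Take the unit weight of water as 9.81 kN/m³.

P = 1349 kW

Fr₁ = 7.33 (given).
Sequent-depth ratio: y₂/y₁ = ½[√(1 + 8Fr₁²) − 1] = ½[√430.8 − 1] = 9.88.
y₂ = 9.88 × 0.292 = 2.88 m.
Head loss: ΔE = (y₂ − y₁)³/(4y₁y₂) = (2.88 − 0.292)³/(4×0.292×2.88) = 17.4/3.37 = 5.17 m.
V₁ = Fr₁·√(g·y₁) = 7.33×√(9.81×0.292) = 12.4 m/s; q = V₁·y₁ = 3.62 m²/s. Q = q·b = 3.62 × 7.34 = 26.6 m³/s. P = γ·Q·ΔE = 9.81 × 26.6 × 5.17 = 1349 kW.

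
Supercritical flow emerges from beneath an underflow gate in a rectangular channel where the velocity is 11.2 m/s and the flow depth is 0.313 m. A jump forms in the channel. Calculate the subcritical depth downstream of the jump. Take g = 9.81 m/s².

y₂ = 2.68 m

Fr₁ = V₁/√(g·y₁) = 11.2/√(9.81×0.313) = 6.39.
Sequent-depth ratio: y₂/y₁ = ½[√(1 + 8Fr₁²) − 1] = ½[√327.8 − 1] = 8.55.
y₂ = 8.55 × 0.313 = 2.68 m.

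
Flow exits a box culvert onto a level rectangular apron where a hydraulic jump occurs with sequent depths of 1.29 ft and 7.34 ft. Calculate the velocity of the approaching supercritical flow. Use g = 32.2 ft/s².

For a rectangular channel the momentum equation gives q² = ½·g·y₁·y₂·(y₁ + y₂) = ½×32.2×1.29×7.34×8.63 = 1316.
q = √1316 = 36.3 ft²/s.
V₁ = q/y₁ = 36.3/1.29 = 28.1 ft/s.

V₁ = 28.1 ft/s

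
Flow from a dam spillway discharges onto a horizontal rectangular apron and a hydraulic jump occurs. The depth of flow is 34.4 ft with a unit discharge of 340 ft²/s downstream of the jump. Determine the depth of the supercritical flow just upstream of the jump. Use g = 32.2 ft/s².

V₂ = q/y₂ = 340/34.4 = 9.88 ft/s; Fr₂ = V₂/√(g·y₂) = 0.297.
The Bélanger relation is symmetric: y₁/y₂ = ½[√(1 + 8Fr₂²) − 1] = ½[√1.706 − 1] = 0.153.
y₁ = 0.153 × 34.4 = 5.26 ft.

y₁ = 5.26 ft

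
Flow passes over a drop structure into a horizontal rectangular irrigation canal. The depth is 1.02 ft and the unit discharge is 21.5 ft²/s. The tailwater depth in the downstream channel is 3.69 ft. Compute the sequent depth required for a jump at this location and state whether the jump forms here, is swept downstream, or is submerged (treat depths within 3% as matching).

V₁ = q/y₁ = 21.5/1.02 = 21.1 ft/s. Fr₁ = V₁/√(g·y₁) = 21.1/√(32.2×1.02) = 3.68.
Conjugate-depth relation: y₂/y₁ = ½[√(1 + 8Fr₁²) − 1] = ½[√109.2 − 1] = 4.73.
y₂ = 4.73 × 1.02 = 4.82 ft.
Tailwater y_tw = 3.69 ft: y_tw < y₂, so the jump is swept downstream.

y₂ = 4.82 ft; the jump is swept downstream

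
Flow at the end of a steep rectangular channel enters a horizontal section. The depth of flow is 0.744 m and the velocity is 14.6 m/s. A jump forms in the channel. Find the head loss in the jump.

Fr₁ = V₁/√(g·y₁) = 14.6/√(9.81×0.744) = 5.40.
Conjugate-depth relation: y₂/y₁ = ½[√(1 + 8Fr₁²) − 1] = ½[√234.6 − 1] = 7.16.
y₂ = 7.16 × 0.744 = 5.33 m.
q = V₁·y₁ = 14.6 × 0.744 = 10.9 m²/s. V₂ = q/y₂ = 10.9/5.33 = 2.04 m/s. E₁ = y₁ + V₁²/2g = 11.6 m; E₂ = y₂ + V₂²/2g = 5.54 m. ΔE = E₁ − E₂ = 6.07 m.

ΔE = 6.07 m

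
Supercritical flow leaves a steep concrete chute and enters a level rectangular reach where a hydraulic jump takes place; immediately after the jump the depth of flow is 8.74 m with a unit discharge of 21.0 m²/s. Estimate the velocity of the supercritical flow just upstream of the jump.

V₂ = q/y₂ = 21.0/8.74 = 2.40 m/s; Fr₂ = V₂/√(g·y₂) = 0.259.
The Bélanger relation is symmetric: y₁/y₂ = ½[√(1 + 8Fr₂²) − 1] = ½[√1.539 − 1] = 0.120.
y₁ = 0.120 × 8.74 = 1.05 m.
V₁ = q/y₁ = 21.0/1.05 = 20.0 m/s.

V₁ = 20.0 m/s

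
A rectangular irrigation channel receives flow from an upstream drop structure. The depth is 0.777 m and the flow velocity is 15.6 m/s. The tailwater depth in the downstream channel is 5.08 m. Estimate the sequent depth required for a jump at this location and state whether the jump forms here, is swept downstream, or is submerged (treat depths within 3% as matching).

y₂ = 5.83 m; the jump is swept downstream

Fr₁ = V₁/√(g·y₁) = 15.6/√(9.81×0.777) = 5.65.
From the momentum equation for a rectangular channel, y₂/y₁ = ½[√(1 + 8Fr₁²) − 1] = ½[√256.4 − 1] = 7.51.
y₂ = 7.51 × 0.777 = 5.83 m.
Tailwater y_tw = 5.08 m: y_tw < y₂, so the jump is swept downstream.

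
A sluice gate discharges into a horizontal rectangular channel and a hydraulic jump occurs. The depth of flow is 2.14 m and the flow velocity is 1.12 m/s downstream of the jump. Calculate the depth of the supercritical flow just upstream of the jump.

Fr₂ = V₂/√(g·y₂) = 1.12/√(9.81×2.14) = 0.244.
Since the conjugate-depth ratio holds either way, y₁/y₂ = ½[√(1 + 8Fr₂²) − 1] = ½[√1.478 − 1] = 0.108.
y₁ = 0.108 × 2.14 = 0.231 m.

y₁ = 0.231 m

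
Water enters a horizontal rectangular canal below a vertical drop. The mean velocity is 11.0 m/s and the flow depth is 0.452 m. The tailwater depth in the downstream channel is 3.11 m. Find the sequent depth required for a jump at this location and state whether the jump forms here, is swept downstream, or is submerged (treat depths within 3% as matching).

y₂ = 3.12 m; the jump forms here

Fr₁ = V₁/√(g·y₁) = 11.0/√(9.81×0.452) = 5.22.
Conjugate-depth relation: y₂/y₁ = ½[√(1 + 8Fr₁²) − 1] = ½[√219.3 − 1] = 6.90.
y₂ = 6.90 × 0.452 = 3.12 m.
Tailwater y_tw = 3.11 m: y_tw ≈ y₂, so the jump forms here.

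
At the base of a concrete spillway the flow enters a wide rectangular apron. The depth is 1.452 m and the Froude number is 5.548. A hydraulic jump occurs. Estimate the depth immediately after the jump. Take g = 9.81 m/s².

Fr₁ = 5.548 (given).
From the momentum equation for a rectangular channel, y₂/y₁ = ½[√(1 + 8Fr₁²) − 1] = ½[√247.24 − 1] = 7.362.
y₂ = 7.362 × 1.452 = 10.69 m.

y₂ = 10.69 m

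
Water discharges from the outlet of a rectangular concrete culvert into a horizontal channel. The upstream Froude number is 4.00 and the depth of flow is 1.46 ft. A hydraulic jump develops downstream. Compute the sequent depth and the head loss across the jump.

y₂ = 7.56 ft; ΔE = 5.14 ft

Fr₁ = 4.00 (given).
Bélanger equation: y₂/y₁ = ½[√(1 + 8Fr₁²) − 1] = ½[√129.0 − 1] = 5.18.
y₂ = 5.18 × 1.46 = 7.56 ft.
Head loss: ΔE = (y₂ − y₁)³/(4y₁y₂) = (7.56 − 1.46)³/(4×1.46×7.56) = 227/44.2 = 5.14 ft.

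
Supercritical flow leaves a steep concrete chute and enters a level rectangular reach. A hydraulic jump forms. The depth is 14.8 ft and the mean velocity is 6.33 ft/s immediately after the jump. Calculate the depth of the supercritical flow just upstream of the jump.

y₁ = 2.17 ft

Fr₂ = V₂/√(g·y₂) = 6.33/√(32.2×14.8) = 0.290.
Since the conjugate-depth ratio holds either way, y₁/y₂ = ½[√(1 + 8Fr₂²) − 1] = ½[√1.673 − 1] = 0.147.
y₁ = 0.147 × 14.8 = 2.17 ft.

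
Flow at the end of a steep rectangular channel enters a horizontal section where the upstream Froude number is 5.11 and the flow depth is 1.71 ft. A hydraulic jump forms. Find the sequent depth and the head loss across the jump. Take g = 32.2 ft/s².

Fr₁ = 5.11 (given).
Conjugate-depth relation: y₂/y₁ = ½[√(1 + 8Fr₁²) − 1] = ½[√209.9 − 1] = 6.74.
y₂ = 6.74 × 1.71 = 11.5 ft.
V₁ = Fr₁·√(g·y₁) = 5.11×√(32.2×1.71) = 37.9 ft/s; q = V₁·y₁ = 64.8 ft²/s. V₂ = q/y₂ = 64.8/11.5 = 5.62 ft/s. E₁ = y₁ + V₁²/2g = 24.0 ft; E₂ = y₂ + V₂²/2g = 12.0 ft. ΔE = E₁ − E₂ = 12.0 ft.

y₂ = 11.5 ft; ΔE = 12.0 ft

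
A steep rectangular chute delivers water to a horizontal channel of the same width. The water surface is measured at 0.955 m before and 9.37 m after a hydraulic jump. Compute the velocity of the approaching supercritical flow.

For a rectangular channel the momentum equation gives q² = ½·g·y₁·y₂·(y₁ + y₂) = ½×9.81×0.955×9.37×10.3 = 453.
q = √453 = 21.3 m²/s.
V₁ = q/y₁ = 21.3/0.955 = 22.3 m/s.

V₁ = 22.3 m/s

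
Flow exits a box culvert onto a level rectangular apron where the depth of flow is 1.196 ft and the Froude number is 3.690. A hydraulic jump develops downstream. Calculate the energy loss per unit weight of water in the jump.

ΔE = 3.305 ft

Fr₁ = 3.690 (given).
By Bélanger, y₂/y₁ = ½[√(1 + 8Fr₁²) − 1] = ½[√109.93 − 1] = 4.742.
y₂ = 4.742 × 1.196 = 5.672 ft.
V₁ = Fr₁·√(g·y₁) = 3.690×√(32.2×1.196) = 22.90 ft/s; q = V₁·y₁ = 27.39 ft²/s. V₂ = q/y₂ = 27.39/5.672 = 4.829 ft/s. E₁ = y₁ + V₁²/2g = 9.338 ft; E₂ = y₂ + V₂²/2g = 6.034 ft. ΔE = E₁ − E₂ = 3.305 ft.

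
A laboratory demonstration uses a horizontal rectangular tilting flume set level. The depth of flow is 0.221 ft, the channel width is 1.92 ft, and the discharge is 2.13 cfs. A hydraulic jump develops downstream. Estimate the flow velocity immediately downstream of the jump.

q = Q/b = 2.13/1.92 = 1.11 ft²/s; V₁ = q/y₁ = 5.02 ft/s. Fr₁ = V₁/√(g·y₁) = 1.88.
By Bélanger, y₂/y₁ = ½[√(1 + 8Fr₁²) − 1] = ½[√29.33 − 1] = 2.21.
y₂ = 2.21 × 0.221 = 0.488 ft.
V₂ = q/y₂ = 1.11/0.488 = 2.27 ft/s.

V₂ = 2.27 ft/s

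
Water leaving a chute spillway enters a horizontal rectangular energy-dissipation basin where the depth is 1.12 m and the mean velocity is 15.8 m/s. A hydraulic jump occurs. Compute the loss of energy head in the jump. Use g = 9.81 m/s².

ΔE = 6.51 m

Fr₁ = V₁/√(g·y₁) = 15.8/√(9.81×1.12) = 4.77.
By Bélanger, y₂/y₁ = ½[√(1 + 8Fr₁²) − 1] = ½[√182.8 − 1] = 6.26.
y₂ = 6.26 × 1.12 = 7.01 m.
Head loss: ΔE = (y₂ − y₁)³/(4y₁y₂) = (7.01 − 1.12)³/(4×1.12×7.01) = 204/31.4 = 6.51 m.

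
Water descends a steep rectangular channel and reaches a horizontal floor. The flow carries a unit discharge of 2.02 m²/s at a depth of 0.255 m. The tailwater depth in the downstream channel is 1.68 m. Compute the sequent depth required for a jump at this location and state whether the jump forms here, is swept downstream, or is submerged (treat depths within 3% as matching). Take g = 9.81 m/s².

y₂ = 1.68 m; the jump forms here

V₁ = q/y₁ = 2.02/0.255 = 7.92 m/s. Fr₁ = V₁/√(g·y₁) = 7.92/√(9.81×0.255) = 5.01.
From the momentum equation for a rectangular channel, y₂/y₁ = ½[√(1 + 8Fr₁²) − 1] = ½[√201.7 − 1] = 6.60.
y₂ = 6.60 × 0.255 = 1.68 m.
Tailwater y_tw = 1.68 m: y_tw ≈ y₂, so the jump forms here.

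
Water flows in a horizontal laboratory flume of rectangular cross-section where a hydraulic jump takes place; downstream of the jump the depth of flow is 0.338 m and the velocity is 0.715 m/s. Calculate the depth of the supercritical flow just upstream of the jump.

y₁ = 0.0836 m

Fr₂ = V₂/√(g·y₂) = 0.715/√(9.81×0.338) = 0.393.
From the momentum equation (using Fr₂), y₁/y₂ = ½[√(1 + 8Fr₂²) − 1] = ½[√2.233 − 1] = 0.247.
y₁ = 0.247 × 0.338 = 0.0836 m.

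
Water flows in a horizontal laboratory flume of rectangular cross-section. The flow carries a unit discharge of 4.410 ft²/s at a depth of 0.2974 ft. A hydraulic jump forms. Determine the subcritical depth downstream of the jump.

V₁ = q/y₁ = 4.410/0.2974 = 14.83 ft/s. Fr₁ = V₁/√(g·y₁) = 14.83/√(32.2×0.2974) = 4.792.
Conjugate-depth relation: y₂/y₁ = ½[√(1 + 8Fr₁²) − 1] = ½[√184.69 − 1] = 6.295.
y₂ = 6.295 × 0.2974 = 1.872 ft.

y₂ = 1.872 ft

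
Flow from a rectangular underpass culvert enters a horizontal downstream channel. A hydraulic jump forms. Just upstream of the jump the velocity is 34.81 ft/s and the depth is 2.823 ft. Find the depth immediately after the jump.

Fr₁ = V₁/√(g·y₁) = 34.81/√(32.2×2.823) = 3.651.
Conjugate-depth relation: y₂/y₁ = ½[√(1 + 8Fr₁²) − 1] = ½[√107.64 − 1] = 4.688.
y₂ = 4.688 × 2.823 = 13.23 ft.

y₂ = 13.23 ft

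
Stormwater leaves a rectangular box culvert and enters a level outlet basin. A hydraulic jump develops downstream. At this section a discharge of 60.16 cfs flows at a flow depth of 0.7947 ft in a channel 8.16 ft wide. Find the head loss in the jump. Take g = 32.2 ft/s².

ΔE = 0.1379 ft

q = Q/b = 60.16/8.16 = 7.373 ft²/s; V₁ = q/y₁ = 9.277 ft/s. Fr₁ = V₁/√(g·y₁) = 1.834.
Bélanger equation: y₂/y₁ = ½[√(1 + 8Fr₁²) − 1] = ½[√27.907 − 1] = 2.141.
y₂ = 2.141 × 0.7947 = 1.702 ft.
Head loss: ΔE = (y₂ − y₁)³/(4y₁y₂) = (1.702 − 0.7947)³/(4×0.7947×1.702) = 0.7462/5.409 = 0.1379 ft.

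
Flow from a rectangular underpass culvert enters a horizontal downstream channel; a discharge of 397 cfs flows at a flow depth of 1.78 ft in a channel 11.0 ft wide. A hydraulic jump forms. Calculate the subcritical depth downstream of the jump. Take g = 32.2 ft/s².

q = Q/b = 397/11.0 = 36.1 ft²/s; V₁ = q/y₁ = 20.3 ft/s. Fr₁ = V₁/√(g·y₁) = 2.68.
Bélanger equation: y₂/y₁ = ½[√(1 + 8Fr₁²) − 1] = ½[√58.38 − 1] = 3.32.
y₂ = 3.32 × 1.78 = 5.91 ft.

y₂ = 5.91 ft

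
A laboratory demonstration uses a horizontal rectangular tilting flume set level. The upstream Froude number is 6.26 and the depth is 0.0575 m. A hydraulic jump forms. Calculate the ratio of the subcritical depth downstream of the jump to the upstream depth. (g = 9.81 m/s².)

Fr₁ = 6.26 (given).
By Bélanger, y₂/y₁ = ½[√(1 + 8Fr₁²) − 1] = ½[√314.5 − 1] = 8.37.

y₂/y₁ = 8.37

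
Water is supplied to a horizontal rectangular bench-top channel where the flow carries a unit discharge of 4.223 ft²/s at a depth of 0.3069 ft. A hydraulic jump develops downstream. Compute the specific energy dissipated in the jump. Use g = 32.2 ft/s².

V₁ = q/y₁ = 4.223/0.3069 = 13.76 ft/s. Fr₁ = V₁/√(g·y₁) = 13.76/√(32.2×0.3069) = 4.377.
By Bélanger, y₂/y₁ = ½[√(1 + 8Fr₁²) − 1] = ½[√154.28 − 1] = 5.710.
y₂ = 5.710 × 0.3069 = 1.753 ft.
V₂ = q/y₂ = 4.223/1.753 = 2.410 ft/s. E₁ = y₁ + V₁²/2g = 3.247 ft; E₂ = y₂ + V₂²/2g = 1.843 ft. ΔE = E₁ − E₂ = 1.404 ft.

ΔE = 1.404 ft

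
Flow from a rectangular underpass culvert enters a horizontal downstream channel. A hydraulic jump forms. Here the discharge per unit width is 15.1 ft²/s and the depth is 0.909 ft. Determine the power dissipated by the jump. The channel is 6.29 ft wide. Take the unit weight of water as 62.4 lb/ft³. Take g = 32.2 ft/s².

V₁ = q/y₁ = 15.1/0.909 = 16.6 ft/s. Fr₁ = V₁/√(g·y₁) = 16.6/√(32.2×0.909) = 3.07.
By Bélanger, y₂/y₁ = ½[√(1 + 8Fr₁²) − 1] = ½[√76.42 − 1] = 3.87.
y₂ = 3.87 × 0.909 = 3.52 ft.
V₂ = q/y₂ = 15.1/3.52 = 4.29 ft/s. E₁ = y₁ + V₁²/2g = 5.19 ft; E₂ = y₂ + V₂²/2g = 3.80 ft. ΔE = E₁ − E₂ = 1.39 ft.
Q = q·b = 15.1 × 6.29 = 95.0 cfs. P = γ·Q·ΔE/550 = 62.4 × 95.0 × 1.39 / 550 = 15.0 hp.

P = 15.0 hp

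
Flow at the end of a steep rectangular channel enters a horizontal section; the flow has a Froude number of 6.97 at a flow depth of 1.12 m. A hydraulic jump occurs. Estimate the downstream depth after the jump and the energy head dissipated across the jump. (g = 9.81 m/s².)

y₂ = 10.5 m; ΔE = 17.5 m

Fr₁ = 6.97 (given).
By Bélanger, y₂/y₁ = ½[√(1 + 8Fr₁²) − 1] = ½[√389.6 − 1] = 9.37.
y₂ = 9.37 × 1.12 = 10.5 m.
V₁ = Fr₁·√(g·y₁) = 6.97×√(9.81×1.12) = 23.1 m/s; q = V₁·y₁ = 25.9 m²/s. V₂ = q/y₂ = 25.9/10.5 = 2.47 m/s. E₁ = y₁ + V₁²/2g = 28.3 m; E₂ = y₂ + V₂²/2g = 10.8 m. ΔE = E₁ − E₂ = 17.5 m.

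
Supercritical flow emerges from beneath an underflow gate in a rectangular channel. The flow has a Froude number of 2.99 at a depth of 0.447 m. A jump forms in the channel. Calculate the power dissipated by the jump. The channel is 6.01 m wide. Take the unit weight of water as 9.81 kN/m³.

Fr₁ = 2.99 (given).
From the momentum equation for a rectangular channel, y₂/y₁ = ½[√(1 + 8Fr₁²) − 1] = ½[√72.52 − 1] = 3.76.
y₂ = 3.76 × 0.447 = 1.68 m.
Head loss: ΔE = (y₂ − y₁)³/(4y₁y₂) = (1.68 − 0.447)³/(4×0.447×1.68) = 1.87/3.00 = 0.624 m.
V₁ = Fr₁·√(g·y₁) = 2.99×√(9.81×0.447) = 6.26 m/s; q = V₁·y₁ = 2.80 m²/s. Q = q·b = 2.80 × 6.01 = 16.8 m³/s. P = γ·Q·ΔE = 9.81 × 16.8 × 0.624 = 103 kW.

P = 103 kW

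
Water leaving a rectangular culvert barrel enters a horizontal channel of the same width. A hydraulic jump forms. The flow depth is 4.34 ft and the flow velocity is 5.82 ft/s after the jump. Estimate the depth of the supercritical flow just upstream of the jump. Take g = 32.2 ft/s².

Fr₂ = V₂/√(g·y₂) = 5.82/√(32.2×4.34) = 0.492.
The Bélanger relation is symmetric: y₁/y₂ = ½[√(1 + 8Fr₂²) − 1] = ½[√2.939 − 1] = 0.357.
y₁ = 0.357 × 4.34 = 1.55 ft.

y₁ = 1.55 ft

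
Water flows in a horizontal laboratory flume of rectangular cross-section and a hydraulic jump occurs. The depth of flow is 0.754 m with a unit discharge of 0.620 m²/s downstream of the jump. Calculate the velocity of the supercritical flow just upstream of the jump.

V₁ = 5.21 m/s

V₂ = q/y₂ = 0.620/0.754 = 0.822 m/s; Fr₂ = V₂/√(g·y₂) = 0.302.
The Bélanger relation is symmetric: y₁/y₂ = ½[√(1 + 8Fr₂²) − 1] = ½[√1.731 − 1] = 0.158.
y₁ = 0.158 × 0.754 = 0.119 m.
V₁ = q/y₁ = 0.620/0.119 = 5.21 m/s.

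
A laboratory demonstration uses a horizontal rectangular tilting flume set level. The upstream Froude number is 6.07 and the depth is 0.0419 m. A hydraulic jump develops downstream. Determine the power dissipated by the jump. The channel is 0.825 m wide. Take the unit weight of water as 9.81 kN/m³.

P = 0.611 kW

Fr₁ = 6.07 (given).
Sequent-depth ratio: y₂/y₁ = ½[√(1 + 8Fr₁²) − 1] = ½[√295.8 − 1] = 8.10.
y₂ = 8.10 × 0.0419 = 0.339 m.
Head loss: ΔE = (y₂ − y₁)³/(4y₁y₂) = (0.339 − 0.0419)³/(4×0.0419×0.339) = 0.0263/0.0569 = 0.463 m.
V₁ = Fr₁·√(g·y₁) = 6.07×√(9.81×0.0419) = 3.89 m/s; q = V₁·y₁ = 0.163 m²/s. Q = q·b = 0.163 × 0.825 = 0.135 m³/s. P = γ·Q·ΔE = 9.81 × 0.135 × 0.463 = 0.611 kW.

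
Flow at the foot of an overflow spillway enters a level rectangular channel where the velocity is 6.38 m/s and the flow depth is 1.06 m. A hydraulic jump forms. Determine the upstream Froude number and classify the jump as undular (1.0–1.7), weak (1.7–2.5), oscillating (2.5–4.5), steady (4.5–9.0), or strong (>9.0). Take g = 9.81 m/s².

Fr₁ = 1.98; weak jump

Fr₁ = V₁/√(g·y₁) = 6.38/√(9.81×1.06) = 1.98.
Fr₁ = 1.98 lies in the weak range.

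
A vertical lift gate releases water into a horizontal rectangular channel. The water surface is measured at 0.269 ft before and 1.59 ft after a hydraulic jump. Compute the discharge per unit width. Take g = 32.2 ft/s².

For a rectangular channel the momentum equation gives q² = ½·g·y₁·y₂·(y₁ + y₂) = ½×32.2×0.269×1.59×1.86 = 12.8.
q = √12.8 = 3.58 ft²/s.

q = 3.58 ft²/s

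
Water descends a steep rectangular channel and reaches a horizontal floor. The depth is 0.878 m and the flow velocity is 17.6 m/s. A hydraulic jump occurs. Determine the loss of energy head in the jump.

ΔE = 9.40 m

Fr₁ = V₁/√(g·y₁) = 17.6/√(9.81×0.878) = 6.00.
From the momentum equation for a rectangular channel, y₂/y₁ = ½[√(1 + 8Fr₁²) − 1] = ½[√288.7 − 1] = 8.00.
y₂ = 8.00 × 0.878 = 7.02 m.
Head loss: ΔE = (y₂ − y₁)³/(4y₁y₂) = (7.02 − 0.878)³/(4×0.878×7.02) = 232/24.7 = 9.40 m.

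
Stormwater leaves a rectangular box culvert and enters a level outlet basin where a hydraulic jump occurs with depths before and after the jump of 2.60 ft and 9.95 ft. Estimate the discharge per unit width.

q = 72.3 ft²/s

For a rectangular channel the momentum equation gives q² = ½·g·y₁·y₂·(y₁ + y₂) = ½×32.2×2.60×9.95×12.5 = 5227.
q = √5227 = 72.3 ft²/s.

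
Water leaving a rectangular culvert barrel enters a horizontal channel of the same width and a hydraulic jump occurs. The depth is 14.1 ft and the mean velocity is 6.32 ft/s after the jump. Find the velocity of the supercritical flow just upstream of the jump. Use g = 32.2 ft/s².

V₁ = 41.4 ft/s

Fr₂ = V₂/√(g·y₂) = 6.32/√(32.2×14.1) = 0.297.
Applying the sequent-depth relation in reverse, y₁/y₂ = ½[√(1 + 8Fr₂²) − 1] = ½[√1.704 − 1] = 0.153.
y₁ = 0.153 × 14.1 = 2.15 ft.
V₁ = q/y₁ = 89.1/2.15 = 41.4 ft/s.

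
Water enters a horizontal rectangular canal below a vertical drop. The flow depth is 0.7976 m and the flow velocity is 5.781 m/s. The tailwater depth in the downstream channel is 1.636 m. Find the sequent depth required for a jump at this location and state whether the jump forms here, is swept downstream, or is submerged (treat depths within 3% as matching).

y₂ = 1.966 m; the jump is swept downstream

Fr₁ = V₁/√(g·y₁) = 5.781/√(9.81×0.7976) = 2.067.
Conjugate-depth relation: y₂/y₁ = ½[√(1 + 8Fr₁²) − 1] = ½[√35.170 − 1] = 2.465.
y₂ = 2.465 × 0.7976 = 1.966 m.
Tailwater y_tw = 1.636 m: y_tw < y₂, so the jump is swept downstream.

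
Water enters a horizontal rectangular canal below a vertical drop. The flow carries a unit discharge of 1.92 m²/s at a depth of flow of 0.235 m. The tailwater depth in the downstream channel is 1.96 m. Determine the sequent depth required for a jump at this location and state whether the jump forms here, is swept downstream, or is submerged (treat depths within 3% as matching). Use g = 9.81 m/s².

y₂ = 1.67 m; the jump is submerged

V₁ = q/y₁ = 1.92/0.235 = 8.17 m/s. Fr₁ = V₁/√(g·y₁) = 8.17/√(9.81×0.235) = 5.38.
Conjugate-depth relation: y₂/y₁ = ½[√(1 + 8Fr₁²) − 1] = ½[√232.6 − 1] = 7.13.
y₂ = 7.13 × 0.235 = 1.67 m.
Tailwater y_tw = 1.96 m: y_tw > y₂, so the jump is submerged.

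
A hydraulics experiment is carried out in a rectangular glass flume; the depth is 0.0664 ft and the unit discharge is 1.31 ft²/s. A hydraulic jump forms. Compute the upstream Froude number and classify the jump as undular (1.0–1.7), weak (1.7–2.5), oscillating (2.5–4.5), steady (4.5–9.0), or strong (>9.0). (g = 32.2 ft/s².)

V₁ = q/y₁ = 1.31/0.0664 = 19.7 ft/s. Fr₁ = V₁/√(g·y₁) = 19.7/√(32.2×0.0664) = 13.5.
Fr₁ = 13.5 lies in the strong range.

Fr₁ = 13.5; strong jump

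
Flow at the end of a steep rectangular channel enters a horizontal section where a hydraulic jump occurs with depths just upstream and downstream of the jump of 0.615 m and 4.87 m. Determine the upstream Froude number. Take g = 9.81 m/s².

Fr₁ = 5.94

For a rectangular channel the momentum equation gives q² = ½·g·y₁·y₂·(y₁ + y₂) = ½×9.81×0.615×4.87×5.49 = 80.6.
q = √80.6 = 8.98 m²/s.
V₁ = q/y₁ = 14.6 m/s; Fr₁ = V₁/√(g·y₁) = 5.94.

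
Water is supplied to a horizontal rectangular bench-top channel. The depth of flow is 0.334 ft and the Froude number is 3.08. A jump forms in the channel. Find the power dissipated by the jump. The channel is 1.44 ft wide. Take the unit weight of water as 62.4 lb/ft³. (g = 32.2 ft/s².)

P = 0.284 hp

Fr₁ = 3.08 (given).
Bélanger equation: y₂/y₁ = ½[√(1 + 8Fr₁²) − 1] = ½[√76.89 − 1] = 3.88.
y₂ = 3.88 × 0.334 = 1.30 ft.
Head loss: ΔE = (y₂ − y₁)³/(4y₁y₂) = (1.30 − 0.334)³/(4×0.334×1.30) = 0.894/1.73 = 0.516 ft.
V₁ = Fr₁·√(g·y₁) = 3.08×√(32.2×0.334) = 10.1 ft/s; q = V₁·y₁ = 3.37 ft²/s. Q = q·b = 3.37 × 1.44 = 4.86 cfs. P = γ·Q·ΔE/550 = 62.4 × 4.86 × 0.516 / 550 = 0.284 hp.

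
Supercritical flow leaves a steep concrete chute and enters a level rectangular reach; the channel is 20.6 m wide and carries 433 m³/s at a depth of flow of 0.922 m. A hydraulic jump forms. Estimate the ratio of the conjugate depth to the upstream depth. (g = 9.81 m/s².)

q = Q/b = 433/20.6 = 21.0 m²/s; V₁ = q/y₁ = 22.8 m/s. Fr₁ = V₁/√(g·y₁) = 7.58.
Sequent-depth ratio: y₂/y₁ = ½[√(1 + 8Fr₁²) − 1] = ½[√460.7 − 1] = 10.2.

y₂/y₁ = 10.2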